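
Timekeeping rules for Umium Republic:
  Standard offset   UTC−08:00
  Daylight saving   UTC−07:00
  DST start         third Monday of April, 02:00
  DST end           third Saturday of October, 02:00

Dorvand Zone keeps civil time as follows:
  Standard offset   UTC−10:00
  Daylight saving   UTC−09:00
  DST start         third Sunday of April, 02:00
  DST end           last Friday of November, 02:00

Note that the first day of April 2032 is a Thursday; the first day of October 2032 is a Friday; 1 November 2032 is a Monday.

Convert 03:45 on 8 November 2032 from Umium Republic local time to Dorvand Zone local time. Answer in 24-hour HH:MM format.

1 April 2032 is a Thursday, so the first Monday is April 5 and the third is April 19.
1 October 2032 is a Friday, so the first Saturday is October 2 and the third is October 16.
8 November 2032 does not fall between 19 April and 16 October, so daylight saving is not in effect and Umium Republic is at UTC−08:00.
03:45 Umium Republic + 8h = 11:45 UTC.
1 April 2032 is a Thursday, so the first Sunday is April 4 and the third is April 18.
1 November 2032 is a Monday, so Fridays fall on 5, 12, 19, 26; the last is November 26.
At the standard offset (UTC−10:00), 11:45 UTC − 10h = 01:45 Dorvand Zone standard time.
Daylight saving runs 18 April – 26 November; the standard-time date in Dorvand Zone, 8 November 2032, is inside that window, so Dorvand Zone is at UTC−09:00.
11:45 UTC − 9h = 02:45 Dorvand Zone.

02:45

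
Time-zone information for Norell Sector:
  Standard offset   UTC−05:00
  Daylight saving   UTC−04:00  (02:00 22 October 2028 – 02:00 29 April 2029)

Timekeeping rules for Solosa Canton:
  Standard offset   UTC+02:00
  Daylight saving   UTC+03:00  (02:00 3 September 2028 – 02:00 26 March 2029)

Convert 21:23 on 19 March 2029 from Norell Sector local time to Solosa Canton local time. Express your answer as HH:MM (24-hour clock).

19 March 2029 lies within the daylight-saving period (22 October 2028 – 29 April 2029), so Norell Sector is on daylight time, UTC−04:00.
21:23 Norell Sector + 4h = 01:23 UTC (rolling into the next day, 20 March 2029).
At the standard offset (UTC+02:00), 01:23 UTC + 2h = 03:23 Solosa Canton standard time.
The standard-time date in Solosa Canton, 20 March 2029, falls between 3 September 2028 and 26 March 2029, so daylight saving is in effect and Solosa Canton is at UTC+03:00.
01:23 UTC + 3h = 04:23 Solosa Canton.

04:23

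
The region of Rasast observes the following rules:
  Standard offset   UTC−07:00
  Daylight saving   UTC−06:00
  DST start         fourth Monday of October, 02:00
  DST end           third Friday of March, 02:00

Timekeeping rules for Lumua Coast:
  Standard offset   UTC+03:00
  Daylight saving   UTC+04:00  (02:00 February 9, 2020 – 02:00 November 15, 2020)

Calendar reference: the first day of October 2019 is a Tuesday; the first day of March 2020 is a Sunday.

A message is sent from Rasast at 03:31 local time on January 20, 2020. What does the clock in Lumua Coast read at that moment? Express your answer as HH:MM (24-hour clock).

12:31

1 October 2019 is a Tuesday, so the first Monday is October 7 and the fourth is October 28.
1 March 2020 is a Sunday, so the first Friday is March 6 and the third is March 20.
January 20, 2020 falls between 28 October 2019 and 20 March 2020, so daylight saving is in effect and Rasast is at UTC−06:00.
03:31 Rasast + 6h = 09:31 UTC.
At the standard offset (UTC+03:00), 09:31 UTC + 3h = 12:31 Lumua Coast standard time.
The standard-time date in Lumua Coast, January 20, 2020, does not fall between 9 February and 15 November, so daylight saving is not in effect and Lumua Coast is at UTC+03:00.
09:31 UTC + 3h = 12:31 Lumua Coast.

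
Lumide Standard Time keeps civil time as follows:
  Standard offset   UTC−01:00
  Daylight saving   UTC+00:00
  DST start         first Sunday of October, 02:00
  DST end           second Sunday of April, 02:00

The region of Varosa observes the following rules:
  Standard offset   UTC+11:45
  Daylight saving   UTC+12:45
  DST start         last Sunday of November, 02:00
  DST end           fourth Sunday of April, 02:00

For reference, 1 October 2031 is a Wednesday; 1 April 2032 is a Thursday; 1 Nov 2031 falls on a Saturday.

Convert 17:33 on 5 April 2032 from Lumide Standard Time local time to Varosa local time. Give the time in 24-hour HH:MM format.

1 October 2031 is a Wednesday, so the first Sunday is October 5.
1 April 2032 is a Thursday, so the first Sunday is April 4 and the second is April 11.
5 April 2032 lies within the daylight-saving period (5 October 2031 – 11 April 2032), so Lumide Standard Time is on daylight time, UTC+00:00.
17:33 Lumide Standard Time − 0h = 17:33 UTC.
1 November 2031 is a Saturday, so Sundays fall on 2, 9, 16, 23, 30; the last is November 30.
1 April 2032 is a Thursday, so the first Sunday is April 4 and the fourth is April 25.
At the standard offset (UTC+11:45), 17:33 UTC + 11h45m = 05:18 Varosa standard time (rolling into the next day, 6 April 2032).
The standard-time date in Varosa, 6 April 2032, lies within the daylight-saving period (30 November 2031 – 25 April 2032), so Varosa is on daylight time, UTC+12:45.
17:33 UTC + 12h45m = 06:18 Varosa (rolling into the next day, 6 April 2032).

06:18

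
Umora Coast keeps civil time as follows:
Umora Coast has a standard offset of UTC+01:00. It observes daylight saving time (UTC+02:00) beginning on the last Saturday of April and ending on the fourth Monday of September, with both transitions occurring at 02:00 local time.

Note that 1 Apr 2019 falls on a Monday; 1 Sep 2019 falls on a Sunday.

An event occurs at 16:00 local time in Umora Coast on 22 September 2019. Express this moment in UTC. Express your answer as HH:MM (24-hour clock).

1 April 2019 is a Monday, so Saturdays fall on 6, 13, 20, 27; the last is April 27.
1 September 2019 is a Sunday, so the first Monday is September 2 and the fourth is September 23.
Daylight saving runs 27 April – 23 September; 22 September 2019 is inside that window, so Umora Coast is at UTC+02:00.
16:00 local − 2h = 14:00 UTC.

14:00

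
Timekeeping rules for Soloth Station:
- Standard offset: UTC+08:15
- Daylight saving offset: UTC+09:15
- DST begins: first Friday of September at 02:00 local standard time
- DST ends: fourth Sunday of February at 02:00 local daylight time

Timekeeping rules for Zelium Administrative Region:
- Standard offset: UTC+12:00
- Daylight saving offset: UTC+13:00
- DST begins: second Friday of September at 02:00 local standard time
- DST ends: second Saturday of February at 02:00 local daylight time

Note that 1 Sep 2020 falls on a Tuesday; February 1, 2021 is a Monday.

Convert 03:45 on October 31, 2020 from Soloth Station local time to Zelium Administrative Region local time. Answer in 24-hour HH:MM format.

1 September 2020 is a Tuesday, so the first Friday is September 4.
1 February 2021 is a Monday, so the first Sunday is February 7 and the fourth is February 28.
October 31, 2020 falls between 4 September 2020 and 28 February 2021, so daylight saving is in effect and Soloth Station is at UTC+09:15.
03:45 Soloth Station − 9h15m = 18:30 UTC (rolling into the previous day, 30 October 2020).
1 September 2020 is a Tuesday, so the first Friday is September 4 and the second is September 11.
1 February 2021 is a Monday, so the first Saturday is February 6 and the second is February 13.
At the standard offset (UTC+12:00), 18:30 UTC + 12h = 06:30 Zelium Administrative Region standard time (rolling into the next day, 31 October 2020).
Daylight saving runs 11 September 2020 – 13 February 2021; the standard-time date in Zelium Administrative Region, October 31, 2020, is inside that window, so Zelium Administrative Region is at UTC+13:00.
18:30 UTC + 13h = 07:30 Zelium Administrative Region (rolling into the next day, 31 October 2020).

07:30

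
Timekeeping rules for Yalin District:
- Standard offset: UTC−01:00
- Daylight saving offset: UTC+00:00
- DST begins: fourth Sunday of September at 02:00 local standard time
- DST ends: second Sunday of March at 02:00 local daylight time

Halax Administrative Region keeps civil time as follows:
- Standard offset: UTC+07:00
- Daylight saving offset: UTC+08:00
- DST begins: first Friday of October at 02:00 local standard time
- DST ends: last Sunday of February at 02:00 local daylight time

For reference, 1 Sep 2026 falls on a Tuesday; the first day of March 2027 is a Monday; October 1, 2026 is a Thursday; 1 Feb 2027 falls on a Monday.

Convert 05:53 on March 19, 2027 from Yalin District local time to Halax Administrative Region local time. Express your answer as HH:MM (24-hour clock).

1 September 2026 is a Tuesday, so the first Sunday is September 6 and the fourth is September 27.
1 March 2027 is a Monday, so the first Sunday is March 7 and the second is March 14.
March 19, 2027 does not fall between 27 September 2026 and 14 March 2027, so daylight saving is not in effect and Yalin District is at UTC−01:00.
05:53 Yalin District + 1h = 06:53 UTC.
1 October 2026 is a Thursday, so the first Friday is October 2.
1 February 2027 is a Monday, so Sundays fall on 7, 14, 21, 28; the last is February 28.
At the standard offset (UTC+07:00), 06:53 UTC + 7h = 13:53 Halax Administrative Region standard time.
Daylight saving runs 2 October 2026 – 28 February 2027; the standard-time date in Halax Administrative Region, March 19, 2027, is outside that window, so Halax Administrative Region is on standard time at UTC+07:00.
06:53 UTC + 7h = 13:53 Halax Administrative Region.

13:53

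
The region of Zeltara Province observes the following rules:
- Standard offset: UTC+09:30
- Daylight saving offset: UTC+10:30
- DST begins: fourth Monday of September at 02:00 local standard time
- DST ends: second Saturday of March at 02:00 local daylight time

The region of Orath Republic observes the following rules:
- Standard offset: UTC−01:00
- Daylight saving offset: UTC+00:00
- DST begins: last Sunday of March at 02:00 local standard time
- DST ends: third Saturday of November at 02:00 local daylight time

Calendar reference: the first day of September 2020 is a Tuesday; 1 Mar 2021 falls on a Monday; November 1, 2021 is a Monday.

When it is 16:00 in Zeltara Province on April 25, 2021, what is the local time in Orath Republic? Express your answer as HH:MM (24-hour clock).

06:30

1 September 2020 is a Tuesday, so the first Monday is September 7 and the fourth is September 28.
1 March 2021 is a Monday, so the first Saturday is March 6 and the second is March 13.
April 25, 2021 is outside the daylight-saving period (28 September 2020 – 13 March 2021), so Zeltara Province is on standard time, UTC+09:30.
16:00 Zeltara Province − 9h30m = 06:30 UTC.
1 March 2021 is a Monday, so Sundays fall on 7, 14, 21, 28; the last is March 28.
1 November 2021 is a Monday, so the first Saturday is November 6 and the third is November 20.
At the standard offset (UTC−01:00), 06:30 UTC − 1h = 05:30 Orath Republic standard time.
Daylight saving runs 28 March – 20 November; the standard-time date in Orath Republic, April 25, 2021, is inside that window, so Orath Republic is at UTC+00:00.
06:30 UTC + 0h = 06:30 Orath Republic.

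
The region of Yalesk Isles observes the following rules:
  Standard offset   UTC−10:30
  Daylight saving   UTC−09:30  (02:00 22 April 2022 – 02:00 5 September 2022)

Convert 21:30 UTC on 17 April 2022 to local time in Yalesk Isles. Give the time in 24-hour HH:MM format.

11:00

At the standard offset (UTC−10:30), 21:30 UTC − 10h30m = 11:00 Yalesk Isles standard time.
Daylight saving runs 22 April – 5 September; the standard-time date in Yalesk Isles, 17 April 2022, is outside that window, so Yalesk Isles is on standard time at UTC−10:30.
21:30 UTC − 10h30m = 11:00 local.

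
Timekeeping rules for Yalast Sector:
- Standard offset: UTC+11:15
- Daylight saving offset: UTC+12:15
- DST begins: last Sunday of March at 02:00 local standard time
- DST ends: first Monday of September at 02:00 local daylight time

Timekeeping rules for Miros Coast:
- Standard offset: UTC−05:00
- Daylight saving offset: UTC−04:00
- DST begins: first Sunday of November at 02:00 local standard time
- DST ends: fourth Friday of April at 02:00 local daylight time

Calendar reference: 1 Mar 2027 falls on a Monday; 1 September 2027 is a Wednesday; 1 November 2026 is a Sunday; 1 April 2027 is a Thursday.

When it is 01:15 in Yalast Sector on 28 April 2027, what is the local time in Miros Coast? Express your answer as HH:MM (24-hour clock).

08:00

1 March 2027 is a Monday, so Sundays fall on 7, 14, 21, 28; the last is March 28.
1 September 2027 is a Wednesday, so the first Monday is September 6.
28 April 2027 lies within the daylight-saving period (28 March – 6 September), so Yalast Sector is on daylight time, UTC+12:15.
01:15 Yalast Sector − 12h15m = 13:00 UTC (rolling into the previous day, 27 April 2027).
1 November 2026 is a Sunday, so the first Sunday is November 1.
1 April 2027 is a Thursday, so the first Friday is April 2 and the fourth is April 23.
At the standard offset (UTC−05:00), 13:00 UTC − 5h = 08:00 Miros Coast standard time.
Daylight saving runs 1 November 2026 – 23 April 2027; the standard-time date in Miros Coast, 27 April 2027, is outside that window, so Miros Coast is on standard time at UTC−05:00.
13:00 UTC − 5h = 08:00 Miros Coast.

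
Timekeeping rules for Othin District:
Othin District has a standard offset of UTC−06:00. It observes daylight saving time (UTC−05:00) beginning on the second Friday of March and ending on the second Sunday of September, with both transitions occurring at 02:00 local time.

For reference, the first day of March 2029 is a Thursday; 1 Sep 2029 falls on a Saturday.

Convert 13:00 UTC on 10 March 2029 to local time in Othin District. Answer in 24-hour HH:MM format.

08:00

1 March 2029 is a Thursday, so the first Friday is March 2 and the second is March 9.
1 September 2029 is a Saturday, so the first Sunday is September 2 and the second is September 9.
At the standard offset (UTC−06:00), 13:00 UTC − 6h = 07:00 Othin District standard time.
The standard-time date in Othin District, 10 March 2029, lies within the daylight-saving period (9 March – 9 September), so Othin District is on daylight time, UTC−05:00.
13:00 UTC − 5h = 08:00 local.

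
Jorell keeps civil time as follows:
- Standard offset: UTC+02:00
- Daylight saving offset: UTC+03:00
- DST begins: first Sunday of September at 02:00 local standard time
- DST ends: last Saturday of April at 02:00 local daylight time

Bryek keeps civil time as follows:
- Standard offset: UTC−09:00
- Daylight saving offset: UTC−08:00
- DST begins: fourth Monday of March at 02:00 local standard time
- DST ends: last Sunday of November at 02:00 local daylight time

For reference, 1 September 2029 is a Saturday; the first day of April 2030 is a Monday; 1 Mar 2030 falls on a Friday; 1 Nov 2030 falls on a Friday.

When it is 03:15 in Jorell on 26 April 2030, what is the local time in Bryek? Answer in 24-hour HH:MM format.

1 September 2029 is a Saturday, so the first Sunday is September 2.
1 April 2030 is a Monday, so Saturdays fall on 6, 13, 20, 27; the last is April 27.
26 April 2030 falls between 2 September 2029 and 27 April 2030, so daylight saving is in effect and Jorell is at UTC+03:00.
03:15 Jorell − 3h = 00:15 UTC.
1 March 2030 is a Friday, so the first Monday is March 4 and the fourth is March 25.
1 November 2030 is a Friday, so Sundays fall on 3, 10, 17, 24; the last is November 24.
At the standard offset (UTC−09:00), 00:15 UTC − 9h = 15:15 Bryek standard time (rolling into the previous day, 25 April 2030).
Daylight saving runs 25 March – 24 November; the standard-time date in Bryek, 25 April 2030, is inside that window, so Bryek is at UTC−08:00.
00:15 UTC − 8h = 16:15 Bryek (rolling into the previous day, 25 April 2030).

16:15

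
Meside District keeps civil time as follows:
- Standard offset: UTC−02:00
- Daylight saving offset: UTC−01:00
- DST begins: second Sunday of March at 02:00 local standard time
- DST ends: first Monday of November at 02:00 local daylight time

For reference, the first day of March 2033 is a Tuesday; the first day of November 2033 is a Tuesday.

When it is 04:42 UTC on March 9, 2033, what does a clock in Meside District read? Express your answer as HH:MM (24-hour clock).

02:42

1 March 2033 is a Tuesday, so the first Sunday is March 6 and the second is March 13.
1 November 2033 is a Tuesday, so the first Monday is November 7.
At the standard offset (UTC−02:00), 04:42 UTC − 2h = 02:42 Meside District standard time.
The standard-time date in Meside District, March 9, 2033, does not fall between 13 March and 7 November, so daylight saving is not in effect and Meside District is at UTC−02:00.
04:42 UTC − 2h = 02:42 local.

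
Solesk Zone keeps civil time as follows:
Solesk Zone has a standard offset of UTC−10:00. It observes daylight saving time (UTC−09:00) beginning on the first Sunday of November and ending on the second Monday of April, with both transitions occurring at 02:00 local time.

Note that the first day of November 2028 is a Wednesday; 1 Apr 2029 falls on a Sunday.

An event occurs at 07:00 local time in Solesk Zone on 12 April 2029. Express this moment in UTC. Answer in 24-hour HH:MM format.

17:00

1 November 2028 is a Wednesday, so the first Sunday is November 5.
1 April 2029 is a Sunday, so the first Monday is April 2 and the second is April 9.
12 April 2029 is outside the daylight-saving period (5 November 2028 – 9 April 2029), so Solesk Zone is on standard time, UTC−10:00.
07:00 local + 10h = 17:00 UTC.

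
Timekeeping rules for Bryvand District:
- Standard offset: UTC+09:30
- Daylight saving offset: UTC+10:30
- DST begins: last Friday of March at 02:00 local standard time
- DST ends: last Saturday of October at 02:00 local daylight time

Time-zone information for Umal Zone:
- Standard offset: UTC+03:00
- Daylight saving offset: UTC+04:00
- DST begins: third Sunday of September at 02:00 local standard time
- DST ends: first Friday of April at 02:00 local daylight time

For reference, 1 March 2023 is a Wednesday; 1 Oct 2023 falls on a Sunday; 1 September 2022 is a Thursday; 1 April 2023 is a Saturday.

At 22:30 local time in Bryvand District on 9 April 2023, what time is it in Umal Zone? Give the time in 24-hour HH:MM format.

1 March 2023 is a Wednesday, so Fridays fall on 3, 10, 17, 24, 31; the last is March 31.
1 October 2023 is a Sunday, so Saturdays fall on 7, 14, 21, 28; the last is October 28.
Daylight saving runs 31 March – 28 October; 9 April 2023 is inside that window, so Bryvand District is at UTC+10:30.
22:30 Bryvand District − 10h30m = 12:00 UTC.
1 September 2022 is a Thursday, so the first Sunday is September 4 and the third is September 18.
1 April 2023 is a Saturday, so the first Friday is April 7.
At the standard offset (UTC+03:00), 12:00 UTC + 3h = 15:00 Umal Zone standard time.
The standard-time date in Umal Zone, 9 April 2023, is outside the daylight-saving period (18 September 2022 – 7 April 2023), so Umal Zone is on standard time, UTC+03:00.
12:00 UTC + 3h = 15:00 Umal Zone.

15:00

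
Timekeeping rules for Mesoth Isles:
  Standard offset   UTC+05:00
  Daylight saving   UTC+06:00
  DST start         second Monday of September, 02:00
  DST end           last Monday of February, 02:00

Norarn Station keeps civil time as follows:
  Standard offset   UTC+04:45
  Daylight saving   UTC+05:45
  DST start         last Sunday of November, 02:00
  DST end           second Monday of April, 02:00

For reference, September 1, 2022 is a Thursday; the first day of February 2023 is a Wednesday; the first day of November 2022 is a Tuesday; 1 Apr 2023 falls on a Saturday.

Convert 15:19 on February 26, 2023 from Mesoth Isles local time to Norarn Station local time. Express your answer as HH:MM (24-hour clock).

1 September 2022 is a Thursday, so the first Monday is September 5 and the second is September 12.
1 February 2023 is a Wednesday, so Mondays fall on 6, 13, 20, 27; the last is February 27.
February 26, 2023 lies within the daylight-saving period (12 September 2022 – 27 February 2023), so Mesoth Isles is on daylight time, UTC+06:00.
15:19 Mesoth Isles − 6h = 09:19 UTC.
1 November 2022 is a Tuesday, so Sundays fall on 6, 13, 20, 27; the last is November 27.
1 April 2023 is a Saturday, so the first Monday is April 3 and the second is April 10.
At the standard offset (UTC+04:45), 09:19 UTC + 4h45m = 14:04 Norarn Station standard time.
The standard-time date in Norarn Station, February 26, 2023, lies within the daylight-saving period (27 November 2022 – 10 April 2023), so Norarn Station is on daylight time, UTC+05:45.
09:19 UTC + 5h45m = 15:04 Norarn Station.

15:04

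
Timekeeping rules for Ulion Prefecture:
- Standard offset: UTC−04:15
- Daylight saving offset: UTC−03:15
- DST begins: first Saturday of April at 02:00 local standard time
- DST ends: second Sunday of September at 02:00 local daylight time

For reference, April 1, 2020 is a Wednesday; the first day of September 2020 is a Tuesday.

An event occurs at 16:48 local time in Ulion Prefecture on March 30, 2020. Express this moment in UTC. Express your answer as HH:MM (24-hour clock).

21:03

1 April 2020 is a Wednesday, so the first Saturday is April 4.
1 September 2020 is a Tuesday, so the first Sunday is September 6 and the second is September 13.
March 30, 2020 does not fall between 4 April and 13 September, so daylight saving is not in effect and Ulion Prefecture is at UTC−04:15.
16:48 local + 4h15m = 21:03 UTC.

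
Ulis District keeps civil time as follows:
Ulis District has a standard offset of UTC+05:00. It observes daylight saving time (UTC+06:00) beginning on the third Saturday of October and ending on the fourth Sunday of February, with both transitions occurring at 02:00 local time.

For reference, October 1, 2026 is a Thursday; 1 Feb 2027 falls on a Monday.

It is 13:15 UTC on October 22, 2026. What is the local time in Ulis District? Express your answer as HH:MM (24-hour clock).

1 October 2026 is a Thursday, so the first Saturday is October 3 and the third is October 17.
1 February 2027 is a Monday, so the first Sunday is February 7 and the fourth is February 28.
At the standard offset (UTC+05:00), 13:15 UTC + 5h = 18:15 Ulis District standard time.
Daylight saving runs 17 October 2026 – 28 February 2027; the standard-time date in Ulis District, October 22, 2026, is inside that window, so Ulis District is at UTC+06:00.
13:15 UTC + 6h = 19:15 local.

19:15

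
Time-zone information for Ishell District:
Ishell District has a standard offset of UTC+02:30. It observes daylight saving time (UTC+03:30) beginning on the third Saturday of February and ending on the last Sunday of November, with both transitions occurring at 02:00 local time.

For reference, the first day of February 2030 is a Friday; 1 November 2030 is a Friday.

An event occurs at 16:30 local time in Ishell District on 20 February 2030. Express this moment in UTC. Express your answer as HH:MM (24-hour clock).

1 February 2030 is a Friday, so the first Saturday is February 2 and the third is February 16.
1 November 2030 is a Friday, so Sundays fall on 3, 10, 17, 24; the last is November 24.
20 February 2030 lies within the daylight-saving period (16 February – 24 November), so Ishell District is on daylight time, UTC+03:30.
16:30 local − 3h30m = 13:00 UTC.

13:00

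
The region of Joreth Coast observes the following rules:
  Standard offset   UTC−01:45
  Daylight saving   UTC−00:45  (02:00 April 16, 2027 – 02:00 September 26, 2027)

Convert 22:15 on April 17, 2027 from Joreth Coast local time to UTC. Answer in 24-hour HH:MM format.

23:00

Daylight saving runs 16 April – 26 September; April 17, 2027 is inside that window, so Joreth Coast is at UTC−00:45.
22:15 local + 0h45m = 23:00 UTC.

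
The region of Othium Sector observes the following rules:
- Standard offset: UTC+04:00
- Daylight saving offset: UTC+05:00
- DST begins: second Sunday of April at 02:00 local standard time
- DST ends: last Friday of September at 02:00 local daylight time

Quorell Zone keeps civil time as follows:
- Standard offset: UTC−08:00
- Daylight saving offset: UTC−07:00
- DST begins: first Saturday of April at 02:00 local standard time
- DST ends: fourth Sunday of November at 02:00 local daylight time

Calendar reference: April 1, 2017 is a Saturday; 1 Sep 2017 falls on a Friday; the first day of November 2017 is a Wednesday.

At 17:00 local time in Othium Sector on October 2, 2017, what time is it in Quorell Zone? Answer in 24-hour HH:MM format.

06:00

1 April 2017 is a Saturday, so the first Sunday is April 2 and the second is April 9.
1 September 2017 is a Friday, so Fridays fall on 1, 8, 15, 22, 29; the last is September 29.
Daylight saving runs 9 April – 29 September; October 2, 2017 is outside that window, so Othium Sector is on standard time at UTC+04:00.
17:00 Othium Sector − 4h = 13:00 UTC.
1 April 2017 is a Saturday, so the first Saturday is April 1.
1 November 2017 is a Wednesday, so the first Sunday is November 5 and the fourth is November 26.
At the standard offset (UTC−08:00), 13:00 UTC − 8h = 05:00 Quorell Zone standard time.
The standard-time date in Quorell Zone, October 2, 2017, lies within the daylight-saving period (1 April – 26 November), so Quorell Zone is on daylight time, UTC−07:00.
13:00 UTC − 7h = 06:00 Quorell Zone.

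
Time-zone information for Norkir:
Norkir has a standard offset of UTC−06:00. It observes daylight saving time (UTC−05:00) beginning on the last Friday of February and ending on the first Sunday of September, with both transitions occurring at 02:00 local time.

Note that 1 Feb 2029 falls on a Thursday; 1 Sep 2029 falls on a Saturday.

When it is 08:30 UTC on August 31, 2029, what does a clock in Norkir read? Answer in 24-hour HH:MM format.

1 February 2029 is a Thursday, so Fridays fall on 2, 9, 16, 23; the last is February 23.
1 September 2029 is a Saturday, so the first Sunday is September 2.
At the standard offset (UTC−06:00), 08:30 UTC − 6h = 02:30 Norkir standard time.
The standard-time date in Norkir, August 31, 2029, falls between 23 February and 2 September, so daylight saving is in effect and Norkir is at UTC−05:00.
08:30 UTC − 5h = 03:30 local.

03:30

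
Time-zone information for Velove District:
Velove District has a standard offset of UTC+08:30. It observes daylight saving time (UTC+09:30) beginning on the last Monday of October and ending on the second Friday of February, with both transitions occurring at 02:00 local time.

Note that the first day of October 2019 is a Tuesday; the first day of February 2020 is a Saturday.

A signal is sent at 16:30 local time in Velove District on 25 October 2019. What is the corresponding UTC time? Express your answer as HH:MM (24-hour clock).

1 October 2019 is a Tuesday, so Mondays fall on 7, 14, 21, 28; the last is October 28.
1 February 2020 is a Saturday, so the first Friday is February 7 and the second is February 14.
25 October 2019 does not fall between 28 October 2019 and 14 February 2020, so daylight saving is not in effect and Velove District is at UTC+08:30.
16:30 local − 8h30m = 08:00 UTC.

08:00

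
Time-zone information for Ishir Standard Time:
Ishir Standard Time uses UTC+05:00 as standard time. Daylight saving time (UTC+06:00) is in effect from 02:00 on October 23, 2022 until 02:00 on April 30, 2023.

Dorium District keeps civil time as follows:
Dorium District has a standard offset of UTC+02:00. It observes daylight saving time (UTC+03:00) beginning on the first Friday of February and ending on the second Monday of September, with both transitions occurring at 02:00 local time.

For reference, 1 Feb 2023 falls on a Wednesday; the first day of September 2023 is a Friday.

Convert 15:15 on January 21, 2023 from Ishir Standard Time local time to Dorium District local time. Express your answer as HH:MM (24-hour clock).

11:15

January 21, 2023 falls between 23 October 2022 and 30 April 2023, so daylight saving is in effect and Ishir Standard Time is at UTC+06:00.
15:15 Ishir Standard Time − 6h = 09:15 UTC.
1 February 2023 is a Wednesday, so the first Friday is February 3.
1 September 2023 is a Friday, so the first Monday is September 4 and the second is September 11.
At the standard offset (UTC+02:00), 09:15 UTC + 2h = 11:15 Dorium District standard time.
The standard-time date in Dorium District, January 21, 2023, is outside the daylight-saving period (3 February – 11 September), so Dorium District is on standard time, UTC+02:00.
09:15 UTC + 2h = 11:15 Dorium District.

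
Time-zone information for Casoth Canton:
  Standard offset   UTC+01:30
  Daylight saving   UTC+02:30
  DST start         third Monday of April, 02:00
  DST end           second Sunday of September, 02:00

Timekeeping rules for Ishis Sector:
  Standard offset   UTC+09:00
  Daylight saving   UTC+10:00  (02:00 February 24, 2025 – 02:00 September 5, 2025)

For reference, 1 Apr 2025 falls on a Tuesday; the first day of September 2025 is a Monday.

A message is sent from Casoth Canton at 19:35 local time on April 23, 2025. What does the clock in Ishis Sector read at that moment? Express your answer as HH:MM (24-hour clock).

03:05

1 April 2025 is a Tuesday, so the first Monday is April 7 and the third is April 21.
1 September 2025 is a Monday, so the first Sunday is September 7 and the second is September 14.
Daylight saving runs 21 April – 14 September; April 23, 2025 is inside that window, so Casoth Canton is at UTC+02:30.
19:35 Casoth Canton − 2h30m = 17:05 UTC.
At the standard offset (UTC+09:00), 17:05 UTC + 9h = 02:05 Ishis Sector standard time (rolling into the next day, 24 April 2025).
Daylight saving runs 24 February – 5 September; the standard-time date in Ishis Sector, April 24, 2025, is inside that window, so Ishis Sector is at UTC+10:00.
17:05 UTC + 10h = 03:05 Ishis Sector (rolling into the next day, 24 April 2025).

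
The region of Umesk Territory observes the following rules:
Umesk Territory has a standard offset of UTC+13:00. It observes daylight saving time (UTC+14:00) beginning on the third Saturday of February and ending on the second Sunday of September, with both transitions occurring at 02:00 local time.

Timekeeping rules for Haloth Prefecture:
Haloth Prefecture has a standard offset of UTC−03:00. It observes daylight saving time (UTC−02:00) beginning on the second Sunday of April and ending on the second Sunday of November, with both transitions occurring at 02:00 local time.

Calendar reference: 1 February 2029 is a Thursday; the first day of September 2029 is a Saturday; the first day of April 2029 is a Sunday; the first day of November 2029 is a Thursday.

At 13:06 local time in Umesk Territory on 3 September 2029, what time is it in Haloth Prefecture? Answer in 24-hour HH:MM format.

1 February 2029 is a Thursday, so the first Saturday is February 3 and the third is February 17.
1 September 2029 is a Saturday, so the first Sunday is September 2 and the second is September 9.
Daylight saving runs 17 February – 9 September; 3 September 2029 is inside that window, so Umesk Territory is at UTC+14:00.
13:06 Umesk Territory − 14h = 23:06 UTC (rolling into the previous day, 2 September 2029).
1 April 2029 is a Sunday, so the first Sunday is April 1 and the second is April 8.
1 November 2029 is a Thursday, so the first Sunday is November 4 and the second is November 11.
At the standard offset (UTC−03:00), 23:06 UTC − 3h = 20:06 Haloth Prefecture standard time.
Daylight saving runs 8 April – 11 November; the standard-time date in Haloth Prefecture, 2 September 2029, is inside that window, so Haloth Prefecture is at UTC−02:00.
23:06 UTC − 2h = 21:06 Haloth Prefecture.

21:06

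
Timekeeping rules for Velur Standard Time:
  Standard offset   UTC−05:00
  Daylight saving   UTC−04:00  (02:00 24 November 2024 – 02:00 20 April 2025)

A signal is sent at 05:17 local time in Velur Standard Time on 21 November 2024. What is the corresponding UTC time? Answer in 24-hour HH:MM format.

10:17

Daylight saving runs 24 November 2024 – 20 April 2025; 21 November 2024 is outside that window, so Velur Standard Time is on standard time at UTC−05:00.
05:17 local + 5h = 10:17 UTC.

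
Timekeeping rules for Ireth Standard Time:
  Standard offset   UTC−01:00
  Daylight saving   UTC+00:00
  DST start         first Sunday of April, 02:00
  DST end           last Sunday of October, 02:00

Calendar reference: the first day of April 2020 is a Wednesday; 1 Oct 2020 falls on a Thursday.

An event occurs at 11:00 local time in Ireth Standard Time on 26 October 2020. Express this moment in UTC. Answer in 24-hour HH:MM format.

12:00

1 April 2020 is a Wednesday, so the first Sunday is April 5.
1 October 2020 is a Thursday, so Sundays fall on 4, 11, 18, 25; the last is October 25.
Daylight saving runs 5 April – 25 October; 26 October 2020 is outside that window, so Ireth Standard Time is on standard time at UTC−01:00.
11:00 local + 1h = 12:00 UTC.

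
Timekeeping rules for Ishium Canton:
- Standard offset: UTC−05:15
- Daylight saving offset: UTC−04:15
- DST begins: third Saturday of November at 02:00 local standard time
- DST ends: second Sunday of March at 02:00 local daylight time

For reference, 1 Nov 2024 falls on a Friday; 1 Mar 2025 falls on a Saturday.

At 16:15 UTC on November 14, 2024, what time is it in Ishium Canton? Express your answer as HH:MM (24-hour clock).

11:00

1 November 2024 is a Friday, so the first Saturday is November 2 and the third is November 16.
1 March 2025 is a Saturday, so the first Sunday is March 2 and the second is March 9.
At the standard offset (UTC−05:15), 16:15 UTC − 5h15m = 11:00 Ishium Canton standard time.
Daylight saving runs 16 November 2024 – 9 March 2025; the standard-time date in Ishium Canton, November 14, 2024, is outside that window, so Ishium Canton is on standard time at UTC−05:15.
16:15 UTC − 5h15m = 11:00 local.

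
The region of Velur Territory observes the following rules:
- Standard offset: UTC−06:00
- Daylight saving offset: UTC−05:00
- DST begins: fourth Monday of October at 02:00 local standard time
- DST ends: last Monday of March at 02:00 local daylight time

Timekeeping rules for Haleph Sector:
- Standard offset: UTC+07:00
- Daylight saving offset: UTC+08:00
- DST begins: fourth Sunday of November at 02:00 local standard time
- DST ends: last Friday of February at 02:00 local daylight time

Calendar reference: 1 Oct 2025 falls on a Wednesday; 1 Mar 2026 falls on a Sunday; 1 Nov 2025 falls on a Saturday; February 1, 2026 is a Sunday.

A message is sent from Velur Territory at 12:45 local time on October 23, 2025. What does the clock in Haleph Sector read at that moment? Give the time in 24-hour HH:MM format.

01:45

1 October 2025 is a Wednesday, so the first Monday is October 6 and the fourth is October 27.
1 March 2026 is a Sunday, so Mondays fall on 2, 9, 16, 23, 30; the last is March 30.
October 23, 2025 does not fall between 27 October 2025 and 30 March 2026, so daylight saving is not in effect and Velur Territory is at UTC−06:00.
12:45 Velur Territory + 6h = 18:45 UTC.
1 November 2025 is a Saturday, so the first Sunday is November 2 and the fourth is November 23.
1 February 2026 is a Sunday, so Fridays fall on 6, 13, 20, 27; the last is February 27.
At the standard offset (UTC+07:00), 18:45 UTC + 7h = 01:45 Haleph Sector standard time (rolling into the next day, 24 October 2025).
The standard-time date in Haleph Sector, October 24, 2025, does not fall between 23 November 2025 and 27 February 2026, so daylight saving is not in effect and Haleph Sector is at UTC+07:00.
18:45 UTC + 7h = 01:45 Haleph Sector (rolling into the next day, 24 October 2025).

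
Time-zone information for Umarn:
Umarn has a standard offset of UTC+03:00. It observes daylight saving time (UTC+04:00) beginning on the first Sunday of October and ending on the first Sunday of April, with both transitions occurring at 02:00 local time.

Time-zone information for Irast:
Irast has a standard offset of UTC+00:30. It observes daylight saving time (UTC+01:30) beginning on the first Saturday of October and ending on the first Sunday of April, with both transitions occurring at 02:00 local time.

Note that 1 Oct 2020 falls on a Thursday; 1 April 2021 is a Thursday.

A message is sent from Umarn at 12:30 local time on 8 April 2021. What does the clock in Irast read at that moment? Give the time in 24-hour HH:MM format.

10:00

1 October 2020 is a Thursday, so the first Sunday is October 4.
1 April 2021 is a Thursday, so the first Sunday is April 4.
8 April 2021 is outside the daylight-saving period (4 October 2020 – 4 April 2021), so Umarn is on standard time, UTC+03:00.
12:30 Umarn − 3h = 09:30 UTC.
1 October 2020 is a Thursday, so the first Saturday is October 3.
1 April 2021 is a Thursday, so the first Sunday is April 4.
At the standard offset (UTC+00:30), 09:30 UTC + 0h30m = 10:00 Irast standard time.
The standard-time date in Irast, 8 April 2021, is outside the daylight-saving period (3 October 2020 – 4 April 2021), so Irast is on standard time, UTC+00:30.
09:30 UTC + 0h30m = 10:00 Irast.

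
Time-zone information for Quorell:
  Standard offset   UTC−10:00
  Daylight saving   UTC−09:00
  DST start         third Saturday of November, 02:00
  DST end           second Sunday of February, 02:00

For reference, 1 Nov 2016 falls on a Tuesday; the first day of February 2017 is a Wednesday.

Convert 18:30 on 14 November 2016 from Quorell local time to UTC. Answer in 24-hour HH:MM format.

1 November 2016 is a Tuesday, so the first Saturday is November 5 and the third is November 19.
1 February 2017 is a Wednesday, so the first Sunday is February 5 and the second is February 12.
14 November 2016 does not fall between 19 November 2016 and 12 February 2017, so daylight saving is not in effect and Quorell is at UTC−10:00.
18:30 local + 10h = 04:30 UTC (rolling into the next day, 15 November 2016).

04:30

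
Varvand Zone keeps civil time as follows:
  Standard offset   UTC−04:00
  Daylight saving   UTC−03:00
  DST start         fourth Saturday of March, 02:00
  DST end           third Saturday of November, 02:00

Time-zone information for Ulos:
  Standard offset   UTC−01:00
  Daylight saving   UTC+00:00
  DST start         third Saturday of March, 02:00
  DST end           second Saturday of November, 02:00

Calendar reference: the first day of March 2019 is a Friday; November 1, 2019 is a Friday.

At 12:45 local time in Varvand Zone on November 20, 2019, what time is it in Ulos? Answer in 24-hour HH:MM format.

15:45

1 March 2019 is a Friday, so the first Saturday is March 2 and the fourth is March 23.
1 November 2019 is a Friday, so the first Saturday is November 2 and the third is November 16.
November 20, 2019 does not fall between 23 March and 16 November, so daylight saving is not in effect and Varvand Zone is at UTC−04:00.
12:45 Varvand Zone + 4h = 16:45 UTC.
1 March 2019 is a Friday, so the first Saturday is March 2 and the third is March 16.
1 November 2019 is a Friday, so the first Saturday is November 2 and the second is November 9.
At the standard offset (UTC−01:00), 16:45 UTC − 1h = 15:45 Ulos standard time.
The standard-time date in Ulos, November 20, 2019, does not fall between 16 March and 9 November, so daylight saving is not in effect and Ulos is at UTC−01:00.
16:45 UTC − 1h = 15:45 Ulos.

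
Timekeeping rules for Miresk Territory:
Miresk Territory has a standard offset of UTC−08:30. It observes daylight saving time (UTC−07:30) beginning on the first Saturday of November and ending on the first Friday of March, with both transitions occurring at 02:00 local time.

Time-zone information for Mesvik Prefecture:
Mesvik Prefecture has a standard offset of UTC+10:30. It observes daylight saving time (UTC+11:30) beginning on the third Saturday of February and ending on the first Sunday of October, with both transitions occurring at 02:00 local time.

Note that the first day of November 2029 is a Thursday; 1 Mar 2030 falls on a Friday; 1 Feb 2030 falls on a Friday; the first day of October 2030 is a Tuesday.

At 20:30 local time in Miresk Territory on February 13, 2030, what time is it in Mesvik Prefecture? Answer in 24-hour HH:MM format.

1 November 2029 is a Thursday, so the first Saturday is November 3.
1 March 2030 is a Friday, so the first Friday is March 1.
February 13, 2030 lies within the daylight-saving period (3 November 2029 – 1 March 2030), so Miresk Territory is on daylight time, UTC−07:30.
20:30 Miresk Territory + 7h30m = 04:00 UTC (rolling into the next day, 14 February 2030).
1 February 2030 is a Friday, so the first Saturday is February 2 and the third is February 16.
1 October 2030 is a Tuesday, so the first Sunday is October 6.
At the standard offset (UTC+10:30), 04:00 UTC + 10h30m = 14:30 Mesvik Prefecture standard time.
The standard-time date in Mesvik Prefecture, February 14, 2030, is outside the daylight-saving period (16 February – 6 October), so Mesvik Prefecture is on standard time, UTC+10:30.
04:00 UTC + 10h30m = 14:30 Mesvik Prefecture.

14:30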